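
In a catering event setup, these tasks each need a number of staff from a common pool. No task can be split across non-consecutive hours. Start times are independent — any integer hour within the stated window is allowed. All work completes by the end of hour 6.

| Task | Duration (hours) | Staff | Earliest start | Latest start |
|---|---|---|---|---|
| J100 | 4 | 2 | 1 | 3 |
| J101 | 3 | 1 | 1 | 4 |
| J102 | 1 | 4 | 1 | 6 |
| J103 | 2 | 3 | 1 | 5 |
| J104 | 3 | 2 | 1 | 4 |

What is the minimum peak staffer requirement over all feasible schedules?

5

Early-start (J100@1, J101@1, J102@1, J103@1, J104@1) gives peak 12: h1:12  h2:8  h3:5  h4:2  h5:0  h6:0.
Shift J102→6, J103→4.
Schedule J100@1, J101@1, J102@6, J103@4, J104@1: h1:5  h2:5  h3:5  h4:5  h5:3  h6:4 — peak 5.
Total staffer-hours = 27 over 6 hours ⇒ peak ≥ ⌈27/6⌉ = 5, so 5 is optimal.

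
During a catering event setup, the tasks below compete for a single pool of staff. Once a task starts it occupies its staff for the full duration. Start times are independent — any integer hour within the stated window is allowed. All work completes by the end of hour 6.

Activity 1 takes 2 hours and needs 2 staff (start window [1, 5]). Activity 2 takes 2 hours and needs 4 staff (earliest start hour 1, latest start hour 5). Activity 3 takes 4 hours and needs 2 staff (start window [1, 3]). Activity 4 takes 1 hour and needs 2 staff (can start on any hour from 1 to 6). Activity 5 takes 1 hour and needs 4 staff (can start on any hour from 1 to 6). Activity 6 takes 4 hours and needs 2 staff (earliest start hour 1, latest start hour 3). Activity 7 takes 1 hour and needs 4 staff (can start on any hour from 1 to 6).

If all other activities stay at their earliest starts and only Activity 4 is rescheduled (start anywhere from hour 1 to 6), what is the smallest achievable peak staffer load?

18

Activity 4@1: h1:20  h2:10  h3:4  h4:4  h5:0  h6:0 → peak 20
Activity 4@2: h1:18  h2:12  h3:4  h4:4  h5:0  h6:0 → peak 18
Activity 4@3: h1:18  h2:10  h3:6  h4:4  h5:0  h6:0 → peak 18
Activity 4@4: h1:18  h2:10  h3:4  h4:6  h5:0  h6:0 → peak 18
Activity 4@5: h1:18  h2:10  h3:4  h4:4  h5:2  h6:0 → peak 18
Activity 4@6: h1:18  h2:10  h3:4  h4:4  h5:0  h6:2 → peak 18
Best is Activity 4@2, peak 18.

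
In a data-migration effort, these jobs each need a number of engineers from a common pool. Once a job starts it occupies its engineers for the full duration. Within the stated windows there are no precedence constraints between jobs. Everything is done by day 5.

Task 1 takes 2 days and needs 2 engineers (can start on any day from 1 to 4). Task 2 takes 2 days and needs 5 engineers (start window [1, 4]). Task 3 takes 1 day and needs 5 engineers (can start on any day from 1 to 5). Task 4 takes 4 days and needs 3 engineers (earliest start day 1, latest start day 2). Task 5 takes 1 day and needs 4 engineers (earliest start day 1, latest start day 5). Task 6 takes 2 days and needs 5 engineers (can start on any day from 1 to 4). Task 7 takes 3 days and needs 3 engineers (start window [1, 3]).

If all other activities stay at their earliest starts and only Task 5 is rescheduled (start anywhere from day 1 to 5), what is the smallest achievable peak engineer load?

23

Task 5@1: d1:27  d2:18  d3:6  d4:3  d5:0 → peak 27
Task 5@2: d1:23  d2:22  d3:6  d4:3  d5:0 → peak 23
Task 5@3: d1:23  d2:18  d3:10  d4:3  d5:0 → peak 23
Task 5@4: d1:23  d2:18  d3:6  d4:7  d5:0 → peak 23
Task 5@5: d1:23  d2:18  d3:6  d4:3  d5:4 → peak 23
Best is Task 5@2, peak 23.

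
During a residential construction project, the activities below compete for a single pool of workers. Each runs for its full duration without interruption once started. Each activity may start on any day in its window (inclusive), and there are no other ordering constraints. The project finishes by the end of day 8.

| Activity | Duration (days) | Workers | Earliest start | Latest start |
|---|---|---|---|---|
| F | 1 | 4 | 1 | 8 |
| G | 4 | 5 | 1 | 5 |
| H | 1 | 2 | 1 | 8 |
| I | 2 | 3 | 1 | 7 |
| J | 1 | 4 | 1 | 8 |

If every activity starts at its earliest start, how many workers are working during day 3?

At early start, day 3 has: G.
Demand: 5 = 5.

5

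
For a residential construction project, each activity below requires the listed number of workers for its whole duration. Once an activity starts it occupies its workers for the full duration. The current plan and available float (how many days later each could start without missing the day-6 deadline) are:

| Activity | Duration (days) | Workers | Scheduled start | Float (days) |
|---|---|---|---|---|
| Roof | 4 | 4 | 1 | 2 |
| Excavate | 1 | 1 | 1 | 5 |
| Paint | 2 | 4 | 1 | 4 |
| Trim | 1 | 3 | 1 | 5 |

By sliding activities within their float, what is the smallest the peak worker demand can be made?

Early-start (Roof@1, Excavate@1, Paint@1, Trim@1) gives peak 12: d1:12  d2:8  d3:4  d4:4  d5:0  d6:0.
Shift Paint→5, Trim→2.
Schedule Roof@1, Excavate@1, Paint@5, Trim@2: d1:5  d2:7  d3:4  d4:4  d5:4  d6:4 — peak 7.

7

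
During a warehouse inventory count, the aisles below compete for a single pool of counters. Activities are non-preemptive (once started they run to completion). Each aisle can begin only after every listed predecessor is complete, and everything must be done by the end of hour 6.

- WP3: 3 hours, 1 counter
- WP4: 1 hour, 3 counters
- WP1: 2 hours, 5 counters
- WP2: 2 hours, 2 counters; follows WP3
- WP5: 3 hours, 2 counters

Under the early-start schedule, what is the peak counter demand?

11

Early-start schedule: WP3@1, WP4@1, WP1@1, WP2@4, WP5@1.
Load per hour: hour 1: 11, hour 2: 8, hour 3: 3, hour 4: 2, hour 5: 2, hour 6: 0.
Peak is 11.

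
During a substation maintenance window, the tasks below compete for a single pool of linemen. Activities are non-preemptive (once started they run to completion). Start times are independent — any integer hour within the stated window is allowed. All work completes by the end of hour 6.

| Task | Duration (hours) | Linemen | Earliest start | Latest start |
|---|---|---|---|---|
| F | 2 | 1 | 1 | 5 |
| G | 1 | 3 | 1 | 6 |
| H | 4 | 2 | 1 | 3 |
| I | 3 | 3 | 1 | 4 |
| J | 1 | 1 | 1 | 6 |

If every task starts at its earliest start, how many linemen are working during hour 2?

6

At early start, hour 2 has: F, H, I.
Demand: 1 + 2 + 3 = 6.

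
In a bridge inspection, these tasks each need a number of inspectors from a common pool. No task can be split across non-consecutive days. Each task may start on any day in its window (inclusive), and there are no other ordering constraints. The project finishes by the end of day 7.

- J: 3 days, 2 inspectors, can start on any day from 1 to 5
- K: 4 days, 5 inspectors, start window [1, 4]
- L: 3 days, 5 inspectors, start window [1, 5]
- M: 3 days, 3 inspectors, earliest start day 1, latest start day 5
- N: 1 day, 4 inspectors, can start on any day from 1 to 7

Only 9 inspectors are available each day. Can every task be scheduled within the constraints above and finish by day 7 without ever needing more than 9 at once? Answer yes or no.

yes

Schedule J@1, K@1, L@5, M@4, N@7: d1:7  d2:7  d3:7  d4:8  d5:8  d6:8  d7:9 — peak 9 ≤ 9.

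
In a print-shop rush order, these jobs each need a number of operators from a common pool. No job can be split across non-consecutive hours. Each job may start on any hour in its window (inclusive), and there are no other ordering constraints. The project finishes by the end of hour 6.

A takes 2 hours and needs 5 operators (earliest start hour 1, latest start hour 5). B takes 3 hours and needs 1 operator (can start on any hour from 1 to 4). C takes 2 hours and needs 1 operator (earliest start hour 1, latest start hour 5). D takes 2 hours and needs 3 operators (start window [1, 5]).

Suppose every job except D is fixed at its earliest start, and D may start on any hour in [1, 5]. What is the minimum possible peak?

7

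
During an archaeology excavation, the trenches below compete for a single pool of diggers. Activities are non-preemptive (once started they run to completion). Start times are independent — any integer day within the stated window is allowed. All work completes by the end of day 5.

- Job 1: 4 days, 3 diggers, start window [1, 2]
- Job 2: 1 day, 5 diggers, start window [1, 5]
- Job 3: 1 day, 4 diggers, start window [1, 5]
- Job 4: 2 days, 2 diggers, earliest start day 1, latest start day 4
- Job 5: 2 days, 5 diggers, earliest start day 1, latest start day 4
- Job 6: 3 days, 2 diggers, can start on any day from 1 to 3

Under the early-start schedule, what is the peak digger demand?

21

Early-start schedule: Job 1@1, Job 2@1, Job 3@1, Job 4@1, Job 5@1, Job 6@1.
Load per day: day 1: 21, day 2: 12, day 3: 5, day 4: 3, day 5: 0.
Peak is 21.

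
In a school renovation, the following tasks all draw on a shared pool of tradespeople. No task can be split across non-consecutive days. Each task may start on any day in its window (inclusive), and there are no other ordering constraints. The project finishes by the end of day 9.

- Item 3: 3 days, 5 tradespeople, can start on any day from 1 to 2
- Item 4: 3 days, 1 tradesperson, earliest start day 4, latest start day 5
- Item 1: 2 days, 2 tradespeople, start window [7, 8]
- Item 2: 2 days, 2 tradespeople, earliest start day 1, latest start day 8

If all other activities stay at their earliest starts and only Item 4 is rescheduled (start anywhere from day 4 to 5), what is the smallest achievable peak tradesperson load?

7

Item 4@4: d1:7  d2:7  d3:5  d4:1  d5:1  d6:1  d7:2  d8:2  d9:0 → peak 7
Item 4@5: d1:7  d2:7  d3:5  d4:0  d5:1  d6:1  d7:3  d8:2  d9:0 → peak 7
Best is Item 4@4, peak 7.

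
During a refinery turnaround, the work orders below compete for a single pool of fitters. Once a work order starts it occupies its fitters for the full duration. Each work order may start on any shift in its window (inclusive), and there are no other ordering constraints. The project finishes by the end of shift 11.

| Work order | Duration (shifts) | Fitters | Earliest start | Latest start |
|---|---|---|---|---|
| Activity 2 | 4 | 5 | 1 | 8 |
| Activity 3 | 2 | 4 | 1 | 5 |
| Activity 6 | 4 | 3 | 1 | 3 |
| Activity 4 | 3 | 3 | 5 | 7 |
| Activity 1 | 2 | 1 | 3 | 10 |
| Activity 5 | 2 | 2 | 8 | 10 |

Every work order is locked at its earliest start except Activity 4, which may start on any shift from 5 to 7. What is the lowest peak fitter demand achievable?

Activity 4@5: s1:12  s2:12  s3:9  s4:9  s5:3  s6:3  s7:3  s8:2  s9:2  s10:0  s11:0 → peak 12
Activity 4@6: s1:12  s2:12  s3:9  s4:9  s5:0  s6:3  s7:3  s8:5  s9:2  s10:0  s11:0 → peak 12
Activity 4@7: s1:12  s2:12  s3:9  s4:9  s5:0  s6:0  s7:3  s8:5  s9:5  s10:0  s11:0 → peak 12
Best is Activity 4@5, peak 12.

12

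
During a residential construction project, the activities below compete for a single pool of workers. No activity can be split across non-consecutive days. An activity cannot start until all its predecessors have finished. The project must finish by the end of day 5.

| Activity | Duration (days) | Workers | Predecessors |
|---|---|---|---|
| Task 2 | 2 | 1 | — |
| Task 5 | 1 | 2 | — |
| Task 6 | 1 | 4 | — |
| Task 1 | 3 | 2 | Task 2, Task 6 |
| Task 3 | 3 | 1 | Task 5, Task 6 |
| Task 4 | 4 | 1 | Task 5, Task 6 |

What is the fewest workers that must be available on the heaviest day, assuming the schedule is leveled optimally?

7

Schedule Task 2@1, Task 5@1, Task 6@1, Task 1@3, Task 3@2, Task 4@2: d1:7  d2:3  d3:4  d4:4  d5:3 — peak 7.
No arrangement of the 2 feasible schedules does better.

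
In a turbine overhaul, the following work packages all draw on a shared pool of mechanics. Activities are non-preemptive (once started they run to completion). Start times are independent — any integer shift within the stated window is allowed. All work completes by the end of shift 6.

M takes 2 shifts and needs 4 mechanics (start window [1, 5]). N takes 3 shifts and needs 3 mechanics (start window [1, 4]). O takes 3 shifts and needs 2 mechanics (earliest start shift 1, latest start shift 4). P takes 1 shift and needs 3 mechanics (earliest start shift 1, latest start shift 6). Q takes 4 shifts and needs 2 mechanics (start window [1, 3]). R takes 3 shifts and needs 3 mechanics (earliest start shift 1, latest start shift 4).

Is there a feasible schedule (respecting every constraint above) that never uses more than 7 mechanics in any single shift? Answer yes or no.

no

Total mechanic-shifts = 43; over 6 shifts the average is 43/6 > 7, so some shift must exceed 7.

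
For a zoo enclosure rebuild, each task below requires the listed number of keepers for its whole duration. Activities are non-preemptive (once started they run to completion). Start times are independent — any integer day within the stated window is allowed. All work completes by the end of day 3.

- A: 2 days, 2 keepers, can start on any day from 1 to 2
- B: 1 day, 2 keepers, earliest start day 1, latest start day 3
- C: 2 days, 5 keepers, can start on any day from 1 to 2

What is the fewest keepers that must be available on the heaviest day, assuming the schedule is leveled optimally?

7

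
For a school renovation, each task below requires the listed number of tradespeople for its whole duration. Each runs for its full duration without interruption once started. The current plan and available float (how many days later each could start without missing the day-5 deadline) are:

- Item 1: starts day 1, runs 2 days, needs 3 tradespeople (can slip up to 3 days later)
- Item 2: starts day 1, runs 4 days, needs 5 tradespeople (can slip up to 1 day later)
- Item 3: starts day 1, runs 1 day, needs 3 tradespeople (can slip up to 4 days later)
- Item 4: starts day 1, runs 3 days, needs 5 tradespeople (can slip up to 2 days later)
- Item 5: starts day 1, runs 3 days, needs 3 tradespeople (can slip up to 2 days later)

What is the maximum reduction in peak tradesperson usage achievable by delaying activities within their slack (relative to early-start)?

Early-start peak: d1:19  d2:16  d3:13  d4:5  d5:0 ⇒ 19.
Leveled (Item 1@1, Item 2@1, Item 3@1, Item 4@2, Item 5@3): d1:11  d2:13  d3:13  d4:13  d5:3 ⇒ 13.
Reduction 19 − 13 = 6.

6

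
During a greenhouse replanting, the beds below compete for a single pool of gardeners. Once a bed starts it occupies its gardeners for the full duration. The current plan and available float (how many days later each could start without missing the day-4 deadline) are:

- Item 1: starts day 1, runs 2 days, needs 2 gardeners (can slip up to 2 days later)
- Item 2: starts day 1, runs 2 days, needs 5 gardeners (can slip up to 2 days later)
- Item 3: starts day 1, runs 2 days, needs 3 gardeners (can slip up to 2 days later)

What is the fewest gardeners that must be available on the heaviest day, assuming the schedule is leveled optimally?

Early-start (Item 1@1, Item 2@1, Item 3@1) gives peak 10: d1:10  d2:10  d3:0  d4:0.
Shift Item 2→3.
Schedule Item 1@1, Item 2@3, Item 3@1: d1:5  d2:5  d3:5  d4:5 — peak 5.
Total gardener-days = 20 over 4 days ⇒ peak ≥ ⌈20/4⌉ = 5, so 5 is optimal.

5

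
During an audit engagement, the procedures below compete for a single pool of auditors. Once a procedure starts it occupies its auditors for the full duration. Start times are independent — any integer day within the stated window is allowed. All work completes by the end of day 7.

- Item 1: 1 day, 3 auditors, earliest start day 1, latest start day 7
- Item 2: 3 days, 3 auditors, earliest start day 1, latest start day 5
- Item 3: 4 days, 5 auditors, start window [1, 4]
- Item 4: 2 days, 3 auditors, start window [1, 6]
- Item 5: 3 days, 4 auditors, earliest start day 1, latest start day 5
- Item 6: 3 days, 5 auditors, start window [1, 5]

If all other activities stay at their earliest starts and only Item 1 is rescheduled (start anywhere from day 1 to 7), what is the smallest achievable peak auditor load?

20

Item 1@1: d1:23  d2:20  d3:17  d4:5  d5:0  d6:0  d7:0 → peak 23
Item 1@2: d1:20  d2:23  d3:17  d4:5  d5:0  d6:0  d7:0 → peak 23
Item 1@3: d1:20  d2:20  d3:20  d4:5  d5:0  d6:0  d7:0 → peak 20
Item 1@4: d1:20  d2:20  d3:17  d4:8  d5:0  d6:0  d7:0 → peak 20
Item 1@5: d1:20  d2:20  d3:17  d4:5  d5:3  d6:0  d7:0 → peak 20
Item 1@6: d1:20  d2:20  d3:17  d4:5  d5:0  d6:3  d7:0 → peak 20
Item 1@7: d1:20  d2:20  d3:17  d4:5  d5:0  d6:0  d7:3 → peak 20
Best is Item 1@3, peak 20.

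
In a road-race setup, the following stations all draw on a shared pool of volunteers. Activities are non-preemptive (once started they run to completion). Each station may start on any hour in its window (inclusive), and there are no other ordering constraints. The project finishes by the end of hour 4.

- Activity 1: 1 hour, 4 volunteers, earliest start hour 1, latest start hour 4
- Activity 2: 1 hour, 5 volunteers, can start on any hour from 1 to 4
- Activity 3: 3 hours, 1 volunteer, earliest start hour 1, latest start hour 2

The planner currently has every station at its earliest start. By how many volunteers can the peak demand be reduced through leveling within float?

Early-start peak: h1:10  h2:1  h3:1  h4:0 ⇒ 10.
Leveled (Activity 1@1, Activity 2@4, Activity 3@1): h1:5  h2:1  h3:1  h4:5 ⇒ 5.
Reduction 10 − 5 = 5.

5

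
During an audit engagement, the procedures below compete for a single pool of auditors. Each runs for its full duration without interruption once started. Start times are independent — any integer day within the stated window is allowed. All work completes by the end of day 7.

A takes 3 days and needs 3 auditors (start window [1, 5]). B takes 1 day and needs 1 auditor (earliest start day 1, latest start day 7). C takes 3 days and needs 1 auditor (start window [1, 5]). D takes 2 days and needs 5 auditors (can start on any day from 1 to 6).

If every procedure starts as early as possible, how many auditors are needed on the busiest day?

Early-start schedule: A@1, B@1, C@1, D@1.
Load per day: day 1: 10, day 2: 9, day 3: 4, day 4: 0, day 5: 0, day 6: 0, day 7: 0.
Peak is 10.

10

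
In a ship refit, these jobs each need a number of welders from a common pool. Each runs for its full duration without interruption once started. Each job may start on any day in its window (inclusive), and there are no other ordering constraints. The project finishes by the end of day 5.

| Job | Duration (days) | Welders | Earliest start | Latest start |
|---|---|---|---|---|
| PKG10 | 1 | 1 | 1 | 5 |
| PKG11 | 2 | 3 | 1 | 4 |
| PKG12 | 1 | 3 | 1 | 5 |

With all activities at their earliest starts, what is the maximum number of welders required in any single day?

Early-start schedule: PKG10@1, PKG11@1, PKG12@1.
Load per day: day 1: 7, day 2: 3, day 3: 0, day 4: 0, day 5: 0.
Peak is 7.

7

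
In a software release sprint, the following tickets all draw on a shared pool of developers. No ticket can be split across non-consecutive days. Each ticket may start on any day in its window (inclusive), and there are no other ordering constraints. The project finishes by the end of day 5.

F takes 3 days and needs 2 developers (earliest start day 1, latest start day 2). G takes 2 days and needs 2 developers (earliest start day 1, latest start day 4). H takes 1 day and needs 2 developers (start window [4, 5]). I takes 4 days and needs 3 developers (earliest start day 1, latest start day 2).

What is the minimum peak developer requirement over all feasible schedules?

Early-start (F@1, G@1, H@4, I@1) gives peak 7: d1:7  d2:7  d3:5  d4:5  d5:0.
Shift G→4, H→5.
Schedule F@1, G@4, H@5, I@1: d1:5  d2:5  d3:5  d4:5  d5:4 — peak 5.
Total developer-days = 24 over 5 days ⇒ peak ≥ ⌈24/5⌉ = 5, so 5 is optimal.

5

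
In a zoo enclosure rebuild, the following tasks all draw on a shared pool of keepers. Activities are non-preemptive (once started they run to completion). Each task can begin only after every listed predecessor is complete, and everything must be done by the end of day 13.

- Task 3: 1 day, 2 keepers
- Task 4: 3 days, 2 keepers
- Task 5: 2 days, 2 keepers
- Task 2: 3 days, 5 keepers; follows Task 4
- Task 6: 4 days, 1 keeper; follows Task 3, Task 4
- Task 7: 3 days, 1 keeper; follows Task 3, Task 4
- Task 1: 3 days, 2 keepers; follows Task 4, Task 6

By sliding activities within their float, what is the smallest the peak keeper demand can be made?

5

Early-start (Task 3@1, Task 4@1, Task 5@1, Task 2@4, Task 6@4, Task 7@4, Task 1@8) gives peak 7: d1:6  d2:4  d3:2  d4:7  d5:7  d6:7  d7:1  d8:2  d9:2  d10:2  d11:0  d12:0  d13:0.
Shift Task 5→2, Task 6→7, Task 7→7, Task 1→11.
Schedule Task 3@1, Task 4@1, Task 5@2, Task 2@4, Task 6@7, Task 7@7, Task 1@11: d1:4  d2:4  d3:4  d4:5  d5:5  d6:5  d7:2  d8:2  d9:2  d10:1  d11:2  d12:2  d13:2 — peak 5.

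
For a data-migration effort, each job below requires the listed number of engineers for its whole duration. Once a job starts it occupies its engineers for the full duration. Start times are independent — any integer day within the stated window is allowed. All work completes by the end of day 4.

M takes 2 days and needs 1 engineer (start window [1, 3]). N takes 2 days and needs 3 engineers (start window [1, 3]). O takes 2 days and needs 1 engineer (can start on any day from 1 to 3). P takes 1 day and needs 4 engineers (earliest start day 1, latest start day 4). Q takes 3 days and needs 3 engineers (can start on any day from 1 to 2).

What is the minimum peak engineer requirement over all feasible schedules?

6

Early-start (M@1, N@1, O@1, P@1, Q@1) gives peak 12: d1:12  d2:8  d3:3  d4:0.
Shift N→3, Q→2.
Schedule M@1, N@3, O@1, P@1, Q@2: d1:6  d2:5  d3:6  d4:6 — peak 6.
Total engineer-days = 23 over 4 days ⇒ peak ≥ ⌈23/4⌉ = 6, so 6 is optimal.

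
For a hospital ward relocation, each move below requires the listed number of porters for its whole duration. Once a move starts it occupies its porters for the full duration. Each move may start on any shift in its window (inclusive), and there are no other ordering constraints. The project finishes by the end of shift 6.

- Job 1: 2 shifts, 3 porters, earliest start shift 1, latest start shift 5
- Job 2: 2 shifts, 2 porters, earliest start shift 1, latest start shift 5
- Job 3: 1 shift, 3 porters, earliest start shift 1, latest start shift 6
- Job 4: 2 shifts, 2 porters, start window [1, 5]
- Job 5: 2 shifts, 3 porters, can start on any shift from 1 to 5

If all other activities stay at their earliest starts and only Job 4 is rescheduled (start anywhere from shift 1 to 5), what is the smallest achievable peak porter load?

11

Job 4@1: s1:13  s2:10  s3:0  s4:0  s5:0  s6:0 → peak 13
Job 4@2: s1:11  s2:10  s3:2  s4:0  s5:0  s6:0 → peak 11
Job 4@3: s1:11  s2:8  s3:2  s4:2  s5:0  s6:0 → peak 11
Job 4@4: s1:11  s2:8  s3:0  s4:2  s5:2  s6:0 → peak 11
Job 4@5: s1:11  s2:8  s3:0  s4:0  s5:2  s6:2 → peak 11
Best is Job 4@2, peak 11.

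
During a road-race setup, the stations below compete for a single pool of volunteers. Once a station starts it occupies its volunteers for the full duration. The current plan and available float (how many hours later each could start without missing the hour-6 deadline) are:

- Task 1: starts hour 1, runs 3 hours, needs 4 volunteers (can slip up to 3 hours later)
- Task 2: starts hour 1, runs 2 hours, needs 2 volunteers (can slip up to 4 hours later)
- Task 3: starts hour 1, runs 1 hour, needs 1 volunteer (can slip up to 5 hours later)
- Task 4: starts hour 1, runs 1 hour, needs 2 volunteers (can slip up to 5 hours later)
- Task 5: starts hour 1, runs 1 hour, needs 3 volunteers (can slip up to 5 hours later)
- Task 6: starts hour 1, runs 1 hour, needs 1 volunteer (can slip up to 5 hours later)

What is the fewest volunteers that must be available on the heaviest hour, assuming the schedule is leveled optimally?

4

Early-start (Task 1@1, Task 2@1, Task 3@1, Task 4@1, Task 5@1, Task 6@1) gives peak 13: h1:13  h2:6  h3:4  h4:0  h5:0  h6:0.
Shift Task 2→4, Task 3→4, Task 4→5, Task 5→6, Task 6→4.
Schedule Task 1@1, Task 2@4, Task 3@4, Task 4@5, Task 5@6, Task 6@4: h1:4  h2:4  h3:4  h4:4  h5:4  h6:3 — peak 4.
Total volunteer-hours = 23 over 6 hours ⇒ peak ≥ ⌈23/6⌉ = 4, so 4 is optimal.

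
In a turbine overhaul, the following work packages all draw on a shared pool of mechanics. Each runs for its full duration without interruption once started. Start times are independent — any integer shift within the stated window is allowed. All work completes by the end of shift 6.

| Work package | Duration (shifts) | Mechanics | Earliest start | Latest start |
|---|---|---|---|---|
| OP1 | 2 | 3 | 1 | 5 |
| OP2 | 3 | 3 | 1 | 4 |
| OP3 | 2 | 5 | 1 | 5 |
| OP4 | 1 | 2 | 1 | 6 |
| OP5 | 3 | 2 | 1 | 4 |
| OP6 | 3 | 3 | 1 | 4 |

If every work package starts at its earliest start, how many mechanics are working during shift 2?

At early start, shift 2 has: OP1, OP2, OP3, OP5, OP6.
Demand: 3 + 3 + 5 + 2 + 3 = 16.

16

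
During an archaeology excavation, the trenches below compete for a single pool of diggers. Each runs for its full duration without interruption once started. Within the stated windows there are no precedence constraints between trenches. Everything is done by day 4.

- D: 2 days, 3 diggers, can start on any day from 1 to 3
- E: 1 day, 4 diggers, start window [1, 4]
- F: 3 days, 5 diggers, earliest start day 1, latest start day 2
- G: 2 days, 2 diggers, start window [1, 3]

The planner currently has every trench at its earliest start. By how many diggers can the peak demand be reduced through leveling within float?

6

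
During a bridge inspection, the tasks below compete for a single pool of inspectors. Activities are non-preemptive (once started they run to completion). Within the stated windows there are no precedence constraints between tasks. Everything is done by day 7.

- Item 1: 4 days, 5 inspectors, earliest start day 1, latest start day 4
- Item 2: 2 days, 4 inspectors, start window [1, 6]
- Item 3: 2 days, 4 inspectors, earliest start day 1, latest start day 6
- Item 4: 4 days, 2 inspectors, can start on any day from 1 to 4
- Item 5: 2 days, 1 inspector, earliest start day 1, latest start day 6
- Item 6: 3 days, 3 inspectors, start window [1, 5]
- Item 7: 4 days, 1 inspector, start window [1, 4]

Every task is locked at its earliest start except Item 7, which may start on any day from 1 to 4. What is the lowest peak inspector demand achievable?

19

Item 7@1: d1:20  d2:20  d3:11  d4:8  d5:0  d6:0  d7:0 → peak 20
Item 7@2: d1:19  d2:20  d3:11  d4:8  d5:1  d6:0  d7:0 → peak 20
Item 7@3: d1:19  d2:19  d3:11  d4:8  d5:1  d6:1  d7:0 → peak 19
Item 7@4: d1:19  d2:19  d3:10  d4:8  d5:1  d6:1  d7:1 → peak 19
Best is Item 7@3, peak 19.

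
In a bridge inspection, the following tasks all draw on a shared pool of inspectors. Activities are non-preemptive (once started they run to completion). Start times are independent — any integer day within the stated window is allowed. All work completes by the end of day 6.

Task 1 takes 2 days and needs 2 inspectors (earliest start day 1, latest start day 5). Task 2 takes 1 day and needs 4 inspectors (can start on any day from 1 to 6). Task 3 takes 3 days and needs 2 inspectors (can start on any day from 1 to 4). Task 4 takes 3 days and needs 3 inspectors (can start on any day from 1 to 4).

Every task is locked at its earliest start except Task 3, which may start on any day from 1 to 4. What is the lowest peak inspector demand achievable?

Task 3@1: d1:11  d2:7  d3:5  d4:0  d5:0  d6:0 → peak 11
Task 3@2: d1:9  d2:7  d3:5  d4:2  d5:0  d6:0 → peak 9
Task 3@3: d1:9  d2:5  d3:5  d4:2  d5:2  d6:0 → peak 9
Task 3@4: d1:9  d2:5  d3:3  d4:2  d5:2  d6:2 → peak 9
Best is Task 3@2, peak 9.

9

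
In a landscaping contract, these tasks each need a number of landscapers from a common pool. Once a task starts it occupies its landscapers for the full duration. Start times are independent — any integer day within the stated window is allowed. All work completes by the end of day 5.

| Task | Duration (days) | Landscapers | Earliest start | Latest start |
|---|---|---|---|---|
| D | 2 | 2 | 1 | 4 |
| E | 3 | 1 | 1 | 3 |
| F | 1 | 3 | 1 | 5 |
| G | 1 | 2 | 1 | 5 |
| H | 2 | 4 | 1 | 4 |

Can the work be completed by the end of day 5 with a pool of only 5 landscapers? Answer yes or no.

Schedule D@1, E@1, F@3, G@1, H@4: d1:5  d2:3  d3:4  d4:4  d5:4 — peak 5 ≤ 5.

yes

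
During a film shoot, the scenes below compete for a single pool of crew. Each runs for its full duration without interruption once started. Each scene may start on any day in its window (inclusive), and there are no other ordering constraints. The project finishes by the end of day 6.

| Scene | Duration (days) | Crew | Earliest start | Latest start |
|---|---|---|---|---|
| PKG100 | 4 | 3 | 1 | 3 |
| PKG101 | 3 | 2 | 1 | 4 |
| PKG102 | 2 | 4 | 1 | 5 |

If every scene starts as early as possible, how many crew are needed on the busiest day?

9

Early-start schedule: PKG100@1, PKG101@1, PKG102@1.
Load per day: day 1: 9, day 2: 9, day 3: 5, day 4: 3, day 5: 0, day 6: 0.
Peak is 9.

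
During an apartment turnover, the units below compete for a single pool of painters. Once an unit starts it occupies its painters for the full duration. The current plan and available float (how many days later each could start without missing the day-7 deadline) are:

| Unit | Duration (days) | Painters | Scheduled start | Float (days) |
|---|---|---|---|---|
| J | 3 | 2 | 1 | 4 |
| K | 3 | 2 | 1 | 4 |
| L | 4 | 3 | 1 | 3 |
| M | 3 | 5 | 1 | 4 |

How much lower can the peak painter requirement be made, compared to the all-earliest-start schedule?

Early-start peak: d1:12  d2:12  d3:12  d4:3  d5:0  d6:0  d7:0 ⇒ 12.
Leveled (J@1, K@1, L@1, M@5): d1:7  d2:7  d3:7  d4:3  d5:5  d6:5  d7:5 ⇒ 7.
Reduction 12 − 7 = 5.

5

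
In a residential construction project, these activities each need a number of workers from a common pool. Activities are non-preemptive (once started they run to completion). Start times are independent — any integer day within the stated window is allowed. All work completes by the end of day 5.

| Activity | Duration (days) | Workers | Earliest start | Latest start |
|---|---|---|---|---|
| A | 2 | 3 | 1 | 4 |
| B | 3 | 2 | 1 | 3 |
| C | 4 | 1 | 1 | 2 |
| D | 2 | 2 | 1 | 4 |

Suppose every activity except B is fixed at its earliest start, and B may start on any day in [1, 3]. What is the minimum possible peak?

6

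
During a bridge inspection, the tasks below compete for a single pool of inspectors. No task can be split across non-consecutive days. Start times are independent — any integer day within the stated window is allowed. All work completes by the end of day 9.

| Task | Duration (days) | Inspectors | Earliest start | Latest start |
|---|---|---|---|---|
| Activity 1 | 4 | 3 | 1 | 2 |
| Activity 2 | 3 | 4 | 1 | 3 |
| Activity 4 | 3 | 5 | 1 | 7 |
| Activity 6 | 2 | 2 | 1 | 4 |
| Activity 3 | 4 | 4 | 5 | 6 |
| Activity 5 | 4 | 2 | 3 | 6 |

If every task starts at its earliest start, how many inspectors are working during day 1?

14

At early start, day 1 has: Activity 1, Activity 2, Activity 4, Activity 6.
Demand: 3 + 4 + 5 + 2 = 14.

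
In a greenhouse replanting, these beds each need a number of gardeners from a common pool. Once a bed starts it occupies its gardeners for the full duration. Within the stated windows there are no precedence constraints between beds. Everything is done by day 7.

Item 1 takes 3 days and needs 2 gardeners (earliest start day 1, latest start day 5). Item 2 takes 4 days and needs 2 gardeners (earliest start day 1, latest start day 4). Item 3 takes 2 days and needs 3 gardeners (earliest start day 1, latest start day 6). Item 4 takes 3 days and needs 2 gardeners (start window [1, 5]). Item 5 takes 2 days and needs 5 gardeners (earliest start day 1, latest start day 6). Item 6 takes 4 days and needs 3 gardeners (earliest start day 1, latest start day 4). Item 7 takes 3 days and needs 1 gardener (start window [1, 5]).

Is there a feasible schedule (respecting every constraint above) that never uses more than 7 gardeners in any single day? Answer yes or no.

no

Total gardener-days = 51; over 7 days the average is 51/7 > 7, so some day must exceed 7.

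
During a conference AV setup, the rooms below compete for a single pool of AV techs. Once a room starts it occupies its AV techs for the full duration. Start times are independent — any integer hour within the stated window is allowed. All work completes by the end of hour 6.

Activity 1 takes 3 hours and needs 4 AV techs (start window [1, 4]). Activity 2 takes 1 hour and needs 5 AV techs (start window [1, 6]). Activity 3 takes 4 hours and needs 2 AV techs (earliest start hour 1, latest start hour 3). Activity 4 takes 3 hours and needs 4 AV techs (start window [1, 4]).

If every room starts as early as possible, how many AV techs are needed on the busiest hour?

15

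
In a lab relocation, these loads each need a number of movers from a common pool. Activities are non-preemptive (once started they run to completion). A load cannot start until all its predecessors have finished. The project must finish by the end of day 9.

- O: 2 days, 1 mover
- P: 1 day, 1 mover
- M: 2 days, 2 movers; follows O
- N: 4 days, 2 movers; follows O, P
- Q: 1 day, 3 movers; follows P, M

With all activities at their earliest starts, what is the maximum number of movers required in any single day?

Early-start schedule: O@1, P@1, M@3, N@3, Q@5.
Load per day: day 1: 2, day 2: 1, day 3: 4, day 4: 4, day 5: 5, day 6: 2, day 7: 0, day 8: 0, day 9: 0.
Peak is 5.

5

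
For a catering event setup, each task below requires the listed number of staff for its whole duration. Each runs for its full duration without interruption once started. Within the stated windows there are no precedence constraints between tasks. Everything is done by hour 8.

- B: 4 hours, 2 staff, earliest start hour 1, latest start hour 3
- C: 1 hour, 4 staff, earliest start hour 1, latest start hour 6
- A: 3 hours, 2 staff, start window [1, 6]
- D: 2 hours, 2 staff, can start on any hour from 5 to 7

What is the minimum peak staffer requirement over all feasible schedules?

4

Early-start (B@1, C@1, A@1, D@5) gives peak 8: h1:8  h2:4  h3:4  h4:2  h5:2  h6:2  h7:0  h8:0.
Shift C→5, D→6.
Schedule B@1, C@5, A@1, D@6: h1:4  h2:4  h3:4  h4:2  h5:4  h6:2  h7:2  h8:0 — peak 4.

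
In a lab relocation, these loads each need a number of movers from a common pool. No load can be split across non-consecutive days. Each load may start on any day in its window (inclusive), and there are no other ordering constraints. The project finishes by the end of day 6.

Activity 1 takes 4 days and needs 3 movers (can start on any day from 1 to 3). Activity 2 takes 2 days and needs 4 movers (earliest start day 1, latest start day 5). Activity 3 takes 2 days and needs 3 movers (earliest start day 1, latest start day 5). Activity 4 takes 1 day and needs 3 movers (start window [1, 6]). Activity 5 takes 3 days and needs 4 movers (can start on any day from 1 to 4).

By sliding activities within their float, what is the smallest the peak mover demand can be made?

7

Early-start (Activity 1@1, Activity 2@1, Activity 3@1, Activity 4@1, Activity 5@1) gives peak 17: d1:17  d2:14  d3:7  d4:3  d5:0  d6:0.
Shift Activity 3→5, Activity 4→3, Activity 5→4.
Schedule Activity 1@1, Activity 2@1, Activity 3@5, Activity 4@3, Activity 5@4: d1:7  d2:7  d3:6  d4:7  d5:7  d6:7 — peak 7.
Total mover-days = 41 over 6 days ⇒ peak ≥ ⌈41/6⌉ = 7, so 7 is optimal.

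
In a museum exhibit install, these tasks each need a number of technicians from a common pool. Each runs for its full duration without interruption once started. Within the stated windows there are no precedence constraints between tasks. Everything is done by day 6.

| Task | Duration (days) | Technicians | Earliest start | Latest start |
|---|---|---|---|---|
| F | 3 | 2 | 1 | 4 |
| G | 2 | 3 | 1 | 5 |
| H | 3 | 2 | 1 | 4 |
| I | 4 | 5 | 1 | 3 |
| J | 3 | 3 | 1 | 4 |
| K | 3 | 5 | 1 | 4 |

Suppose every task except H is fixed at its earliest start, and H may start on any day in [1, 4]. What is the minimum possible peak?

H@1: d1:20  d2:20  d3:17  d4:5  d5:0  d6:0 → peak 20
H@2: d1:18  d2:20  d3:17  d4:7  d5:0  d6:0 → peak 20
H@3: d1:18  d2:18  d3:17  d4:7  d5:2  d6:0 → peak 18
H@4: d1:18  d2:18  d3:15  d4:7  d5:2  d6:2 → peak 18
Best is H@3, peak 18.

18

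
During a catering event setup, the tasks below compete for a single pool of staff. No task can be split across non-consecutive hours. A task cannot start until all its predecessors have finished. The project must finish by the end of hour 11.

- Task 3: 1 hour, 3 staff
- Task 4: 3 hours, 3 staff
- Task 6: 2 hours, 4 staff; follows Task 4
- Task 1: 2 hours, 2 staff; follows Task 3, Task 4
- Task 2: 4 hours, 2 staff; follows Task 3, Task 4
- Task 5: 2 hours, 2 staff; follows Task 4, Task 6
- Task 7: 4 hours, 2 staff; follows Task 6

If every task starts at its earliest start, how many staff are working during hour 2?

3

At early start, hour 2 has: Task 4.
Demand: 3 = 3.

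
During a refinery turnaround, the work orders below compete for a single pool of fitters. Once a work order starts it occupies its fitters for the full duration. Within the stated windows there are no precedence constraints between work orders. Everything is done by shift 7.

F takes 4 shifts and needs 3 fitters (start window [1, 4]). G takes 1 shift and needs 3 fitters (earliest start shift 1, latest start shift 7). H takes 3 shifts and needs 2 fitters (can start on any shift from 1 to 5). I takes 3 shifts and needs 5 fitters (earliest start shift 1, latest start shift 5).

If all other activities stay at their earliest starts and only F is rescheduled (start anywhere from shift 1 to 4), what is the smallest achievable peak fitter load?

10

F@1: s1:13  s2:10  s3:10  s4:3  s5:0  s6:0  s7:0 → peak 13
F@2: s1:10  s2:10  s3:10  s4:3  s5:3  s6:0  s7:0 → peak 10
F@3: s1:10  s2:7  s3:10  s4:3  s5:3  s6:3  s7:0 → peak 10
F@4: s1:10  s2:7  s3:7  s4:3  s5:3  s6:3  s7:3 → peak 10
Best is F@2, peak 10.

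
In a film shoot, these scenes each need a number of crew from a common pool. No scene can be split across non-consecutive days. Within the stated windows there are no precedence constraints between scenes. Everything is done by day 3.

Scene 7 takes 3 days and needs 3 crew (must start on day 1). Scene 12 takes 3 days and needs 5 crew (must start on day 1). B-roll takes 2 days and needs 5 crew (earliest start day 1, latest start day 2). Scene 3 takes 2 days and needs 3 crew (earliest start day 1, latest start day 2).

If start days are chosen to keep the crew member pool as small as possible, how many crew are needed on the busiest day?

16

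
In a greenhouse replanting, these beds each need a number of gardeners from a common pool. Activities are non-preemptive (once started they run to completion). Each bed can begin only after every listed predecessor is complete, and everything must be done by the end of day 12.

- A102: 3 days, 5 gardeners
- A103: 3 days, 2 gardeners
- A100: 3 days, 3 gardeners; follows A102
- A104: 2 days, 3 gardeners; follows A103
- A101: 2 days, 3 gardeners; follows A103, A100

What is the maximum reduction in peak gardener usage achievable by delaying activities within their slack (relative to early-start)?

2

Early-start peak: d1:7  d2:7  d3:7  d4:6  d5:6  d6:3  d7:3  d8:3  d9:0  d10:0  d11:0  d12:0 ⇒ 7.
Leveled (A102@1, A103@4, A100@4, A104@7, A101@9): d1:5  d2:5  d3:5  d4:5  d5:5  d6:5  d7:3  d8:3  d9:3  d10:3  d11:0  d12:0 ⇒ 5.
Reduction 7 − 5 = 2.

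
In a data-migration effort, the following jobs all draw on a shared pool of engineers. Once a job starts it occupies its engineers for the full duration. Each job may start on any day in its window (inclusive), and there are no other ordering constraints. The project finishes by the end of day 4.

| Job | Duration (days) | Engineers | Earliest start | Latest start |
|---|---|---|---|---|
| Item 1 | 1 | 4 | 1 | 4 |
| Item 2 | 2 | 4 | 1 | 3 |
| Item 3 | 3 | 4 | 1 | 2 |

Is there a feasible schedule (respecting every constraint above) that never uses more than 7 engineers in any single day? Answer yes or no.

no

The minimum achievable peak is 8; 7 < 8, so no feasible schedule stays within the cap.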